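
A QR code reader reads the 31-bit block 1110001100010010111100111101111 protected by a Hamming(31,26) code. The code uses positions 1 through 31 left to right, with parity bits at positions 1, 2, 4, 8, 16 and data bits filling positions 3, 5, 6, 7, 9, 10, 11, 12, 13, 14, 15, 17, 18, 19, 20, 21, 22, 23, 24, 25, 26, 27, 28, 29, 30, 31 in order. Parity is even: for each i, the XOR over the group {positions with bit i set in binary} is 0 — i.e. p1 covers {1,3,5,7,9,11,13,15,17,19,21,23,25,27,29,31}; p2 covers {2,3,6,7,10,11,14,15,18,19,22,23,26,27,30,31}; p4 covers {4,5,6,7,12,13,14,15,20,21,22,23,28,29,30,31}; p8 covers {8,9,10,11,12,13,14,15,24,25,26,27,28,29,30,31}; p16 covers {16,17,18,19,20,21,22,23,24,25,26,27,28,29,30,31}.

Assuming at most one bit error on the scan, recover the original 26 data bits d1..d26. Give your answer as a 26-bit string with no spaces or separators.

s1 (pos 1,3,5,7,9,11,13,15,17,19,21,23,25,27,29,31): 1⊕1⊕0⊕1⊕0⊕0⊕0⊕1⊕1⊕1⊕0⊕1⊕1⊕0⊕1⊕1 = 0
s2 (pos 2,3,6,7,10,11,14,15,18,19,22,23,26,27,30,31): 1⊕1⊕0⊕1⊕0⊕0⊕0⊕1⊕1⊕1⊕0⊕1⊕1⊕0⊕1⊕1 = 0
s4 (pos 4,5,6,7,12,13,14,15,20,21,22,23,28,29,30,31): 0⊕0⊕0⊕1⊕1⊕0⊕0⊕1⊕1⊕0⊕0⊕1⊕1⊕1⊕1⊕1 = 1
s8 (pos 8,9,10,11,12,13,14,15,24,25,26,27,28,29,30,31): 1⊕0⊕0⊕0⊕1⊕0⊕0⊕1⊕1⊕1⊕1⊕0⊕1⊕1⊕1⊕1 = 0
s16 (pos 16,17,18,19,20,21,22,23,24,25,26,27,28,29,30,31): 0⊕1⊕1⊕1⊕1⊕0⊕0⊕1⊕1⊕1⊕1⊕0⊕1⊕1⊕1⊕1 = 0
Syndrome s16…s1 = 00100 → error at position 4.
Flip position 4: 1110001100010010111100111101111 → 1111001100010010111100111101111
Read data bits from positions 3,5,6,7,9,10,11,12,13,14,15,17,18,19,20,21,22,23,24,25,26,27,28,29,30,31: 10010001001111100111101111

10010001001111100111101111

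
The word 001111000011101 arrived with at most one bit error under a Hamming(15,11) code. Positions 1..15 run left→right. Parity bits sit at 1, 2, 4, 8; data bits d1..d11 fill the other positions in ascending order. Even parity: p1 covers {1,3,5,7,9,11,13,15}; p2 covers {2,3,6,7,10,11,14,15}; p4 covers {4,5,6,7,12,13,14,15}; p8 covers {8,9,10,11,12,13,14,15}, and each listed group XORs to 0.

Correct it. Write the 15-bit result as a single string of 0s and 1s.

s1 (pos 1,3,5,7,9,11,13,15): 0⊕1⊕1⊕0⊕0⊕1⊕1⊕1 = 1
s2 (pos 2,3,6,7,10,11,14,15): 0⊕1⊕1⊕0⊕0⊕1⊕0⊕1 = 0
s4 (pos 4,5,6,7,12,13,14,15): 1⊕1⊕1⊕0⊕1⊕1⊕0⊕1 = 0
s8 (pos 8,9,10,11,12,13,14,15): 0⊕0⊕0⊕1⊕1⊕1⊕0⊕1 = 0
Syndrome s8…s1 = 0001 → error at position 1.
Flip position 1: 001111000011101 → 101111000011101

101111000011101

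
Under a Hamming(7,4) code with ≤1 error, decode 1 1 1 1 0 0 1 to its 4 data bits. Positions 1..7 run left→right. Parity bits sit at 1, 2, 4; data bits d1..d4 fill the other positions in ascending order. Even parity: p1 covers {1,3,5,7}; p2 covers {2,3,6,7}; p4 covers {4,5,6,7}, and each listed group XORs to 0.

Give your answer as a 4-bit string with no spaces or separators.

s1 (pos 1,3,5,7): 1⊕1⊕0⊕1 = 1
s2 (pos 2,3,6,7): 1⊕1⊕0⊕1 = 1
s4 (pos 4,5,6,7): 1⊕0⊕0⊕1 = 0
Syndrome s4…s1 = 011 → error at position 3.
Flip position 3: 1111001 → 1101001
Read data bits from positions 3,5,6,7: 0001

0001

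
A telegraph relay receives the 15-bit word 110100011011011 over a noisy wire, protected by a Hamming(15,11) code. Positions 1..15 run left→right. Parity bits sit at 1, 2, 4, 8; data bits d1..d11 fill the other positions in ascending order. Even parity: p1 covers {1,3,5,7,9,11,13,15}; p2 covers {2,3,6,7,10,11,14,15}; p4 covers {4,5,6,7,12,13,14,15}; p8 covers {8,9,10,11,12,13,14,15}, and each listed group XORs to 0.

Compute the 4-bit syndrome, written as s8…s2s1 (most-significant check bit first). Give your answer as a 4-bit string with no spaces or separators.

s1 (pos 1,3,5,7,9,11,13,15): 1⊕0⊕0⊕0⊕1⊕1⊕0⊕1 = 0
s2 (pos 2,3,6,7,10,11,14,15): 1⊕0⊕0⊕0⊕0⊕1⊕1⊕1 = 0
s4 (pos 4,5,6,7,12,13,14,15): 1⊕0⊕0⊕0⊕1⊕0⊕1⊕1 = 0
s8 (pos 8,9,10,11,12,13,14,15): 1⊕1⊕0⊕1⊕1⊕0⊕1⊕1 = 0
Syndrome s8…s1 = 0000 → no error.

0000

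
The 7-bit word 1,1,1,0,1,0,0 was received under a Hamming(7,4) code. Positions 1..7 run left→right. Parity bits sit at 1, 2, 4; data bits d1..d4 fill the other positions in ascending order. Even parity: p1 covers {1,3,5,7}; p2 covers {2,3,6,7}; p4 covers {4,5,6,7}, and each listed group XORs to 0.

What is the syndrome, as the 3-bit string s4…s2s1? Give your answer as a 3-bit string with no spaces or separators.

101

s1 (pos 1,3,5,7): 1⊕1⊕1⊕0 = 1
s2 (pos 2,3,6,7): 1⊕1⊕0⊕0 = 0
s4 (pos 4,5,6,7): 0⊕1⊕0⊕0 = 1
Syndrome s4…s1 = 101 → error at position 5.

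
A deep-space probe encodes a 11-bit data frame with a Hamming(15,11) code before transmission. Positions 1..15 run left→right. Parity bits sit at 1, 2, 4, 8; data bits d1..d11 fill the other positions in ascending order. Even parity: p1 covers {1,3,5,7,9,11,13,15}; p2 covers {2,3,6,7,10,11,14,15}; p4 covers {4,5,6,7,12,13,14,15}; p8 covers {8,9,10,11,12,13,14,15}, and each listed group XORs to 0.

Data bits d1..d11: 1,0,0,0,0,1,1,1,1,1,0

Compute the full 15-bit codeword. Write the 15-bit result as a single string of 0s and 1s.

101100010111110

Place data at non-parity positions: p1 p2 1 p4 0 0 0 p8 0 1 1 1 1 1 0
p1 (pos 1,3,5,7,9,11,13,15): XOR of data positions = 1⊕0⊕0⊕0⊕1⊕1⊕0 = 1
p2 (pos 2,3,6,7,10,11,14,15): XOR of data positions = 1⊕0⊕0⊕1⊕1⊕1⊕0 = 0
p4 (pos 4,5,6,7,12,13,14,15): XOR of data positions = 0⊕0⊕0⊕1⊕1⊕1⊕0 = 1
p8 (pos 8,9,10,11,12,13,14,15): XOR of data positions = 0⊕1⊕1⊕1⊕1⊕1⊕0 = 1
Codeword: 101100010111110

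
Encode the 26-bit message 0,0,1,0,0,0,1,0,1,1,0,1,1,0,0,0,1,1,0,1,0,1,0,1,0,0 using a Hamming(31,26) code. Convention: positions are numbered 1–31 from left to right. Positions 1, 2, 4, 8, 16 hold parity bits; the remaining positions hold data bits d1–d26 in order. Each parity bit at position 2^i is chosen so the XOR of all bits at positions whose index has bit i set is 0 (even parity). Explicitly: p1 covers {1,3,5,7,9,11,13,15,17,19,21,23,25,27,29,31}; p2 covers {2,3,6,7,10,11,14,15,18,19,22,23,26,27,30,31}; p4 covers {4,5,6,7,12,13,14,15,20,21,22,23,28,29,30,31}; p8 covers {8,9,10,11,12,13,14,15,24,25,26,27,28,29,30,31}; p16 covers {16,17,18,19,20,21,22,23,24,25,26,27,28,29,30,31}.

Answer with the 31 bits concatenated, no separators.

Place data at non-parity positions: p1 p2 0 p4 0 1 0 p8 0 0 1 0 1 1 0 p16 1 1 0 0 0 1 1 0 1 0 1 0 1 0 0
p1 (pos 1,3,5,7,9,11,13,15,17,19,21,23,25,27,29,31): XOR of data positions = 0⊕0⊕0⊕0⊕1⊕1⊕0⊕1⊕0⊕0⊕1⊕1⊕1⊕1⊕0 = 1
p2 (pos 2,3,6,7,10,11,14,15,18,19,22,23,26,27,30,31): XOR of data positions = 0⊕1⊕0⊕0⊕1⊕1⊕0⊕1⊕0⊕1⊕1⊕0⊕1⊕0⊕0 = 1
p4 (pos 4,5,6,7,12,13,14,15,20,21,22,23,28,29,30,31): XOR of data positions = 0⊕1⊕0⊕0⊕1⊕1⊕0⊕0⊕0⊕1⊕1⊕0⊕1⊕0⊕0 = 0
p8 (pos 8,9,10,11,12,13,14,15,24,25,26,27,28,29,30,31): XOR of data positions = 0⊕0⊕1⊕0⊕1⊕1⊕0⊕0⊕1⊕0⊕1⊕0⊕1⊕0⊕0 = 0
p16 (pos 16,17,18,19,20,21,22,23,24,25,26,27,28,29,30,31): XOR of data positions = 1⊕1⊕0⊕0⊕0⊕1⊕1⊕0⊕1⊕0⊕1⊕0⊕1⊕0⊕0 = 1
Codeword: 1100010000101101110001101010100

1100010000101101110001101010100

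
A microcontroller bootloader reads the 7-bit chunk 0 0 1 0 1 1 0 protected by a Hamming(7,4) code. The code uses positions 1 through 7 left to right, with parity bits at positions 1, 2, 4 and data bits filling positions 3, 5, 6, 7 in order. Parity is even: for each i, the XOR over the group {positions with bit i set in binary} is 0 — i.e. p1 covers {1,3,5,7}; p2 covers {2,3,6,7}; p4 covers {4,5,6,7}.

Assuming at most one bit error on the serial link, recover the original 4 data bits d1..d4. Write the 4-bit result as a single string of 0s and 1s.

s1 (pos 1,3,5,7): 0⊕1⊕1⊕0 = 0
s2 (pos 2,3,6,7): 0⊕1⊕1⊕0 = 0
s4 (pos 4,5,6,7): 0⊕1⊕1⊕0 = 0
Syndrome s4…s1 = 000 → no error.
Read data bits from positions 3,5,6,7: 1110

1110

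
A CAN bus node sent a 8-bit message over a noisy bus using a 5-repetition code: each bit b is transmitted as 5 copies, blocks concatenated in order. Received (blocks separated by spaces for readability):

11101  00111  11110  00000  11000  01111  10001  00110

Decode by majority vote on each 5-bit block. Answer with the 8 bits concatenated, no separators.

11100100

Block 1 (11101): 4 ones → 1
Block 2 (00111): 3 ones → 1
Block 3 (11110): 4 ones → 1
Block 4 (00000): 0 ones → 0
Block 5 (11000): 2 ones → 0
Block 6 (01111): 4 ones → 1
Block 7 (10001): 2 ones → 0
Block 8 (00110): 2 ones → 0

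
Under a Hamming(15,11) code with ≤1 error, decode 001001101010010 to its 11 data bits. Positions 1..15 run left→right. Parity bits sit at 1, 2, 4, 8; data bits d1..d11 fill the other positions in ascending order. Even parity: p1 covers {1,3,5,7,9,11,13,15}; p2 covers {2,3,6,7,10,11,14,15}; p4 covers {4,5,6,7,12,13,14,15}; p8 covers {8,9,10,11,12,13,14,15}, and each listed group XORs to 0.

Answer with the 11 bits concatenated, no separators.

s1 (pos 1,3,5,7,9,11,13,15): 0⊕1⊕0⊕1⊕1⊕1⊕0⊕0 = 0
s2 (pos 2,3,6,7,10,11,14,15): 0⊕1⊕1⊕1⊕0⊕1⊕1⊕0 = 1
s4 (pos 4,5,6,7,12,13,14,15): 0⊕0⊕1⊕1⊕0⊕0⊕1⊕0 = 1
s8 (pos 8,9,10,11,12,13,14,15): 0⊕1⊕0⊕1⊕0⊕0⊕1⊕0 = 1
Syndrome s8…s1 = 1110 → error at position 14.
Flip position 14: 001001101010010 → 001001101010000
Read data bits from positions 3,5,6,7,9,10,11,12,13,14,15: 10111010000

10111010000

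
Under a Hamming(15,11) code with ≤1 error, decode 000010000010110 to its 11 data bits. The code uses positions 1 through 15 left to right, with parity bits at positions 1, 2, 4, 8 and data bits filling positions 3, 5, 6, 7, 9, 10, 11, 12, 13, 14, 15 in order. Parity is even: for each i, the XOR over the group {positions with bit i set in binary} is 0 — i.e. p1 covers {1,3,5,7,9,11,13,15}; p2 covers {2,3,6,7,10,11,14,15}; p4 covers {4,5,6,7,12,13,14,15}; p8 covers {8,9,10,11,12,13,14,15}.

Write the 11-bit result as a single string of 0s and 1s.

s1 (pos 1,3,5,7,9,11,13,15): 0⊕0⊕1⊕0⊕0⊕1⊕1⊕0 = 1
s2 (pos 2,3,6,7,10,11,14,15): 0⊕0⊕0⊕0⊕0⊕1⊕1⊕0 = 0
s4 (pos 4,5,6,7,12,13,14,15): 0⊕1⊕0⊕0⊕0⊕1⊕1⊕0 = 1
s8 (pos 8,9,10,11,12,13,14,15): 0⊕0⊕0⊕1⊕0⊕1⊕1⊕0 = 1
Syndrome s8…s1 = 1101 → error at position 13.
Flip position 13: 000010000010110 → 000010000010010
Read data bits from positions 3,5,6,7,9,10,11,12,13,14,15: 01000010010

01000010010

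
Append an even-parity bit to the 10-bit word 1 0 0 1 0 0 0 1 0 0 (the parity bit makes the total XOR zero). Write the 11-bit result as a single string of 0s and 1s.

10010001001

XOR of the 10 data bits: 1⊕0⊕0⊕1⊕0⊕0⊕0⊕1⊕0⊕0 = 1
Parity bit = 1 (so all 11 bits XOR to 0).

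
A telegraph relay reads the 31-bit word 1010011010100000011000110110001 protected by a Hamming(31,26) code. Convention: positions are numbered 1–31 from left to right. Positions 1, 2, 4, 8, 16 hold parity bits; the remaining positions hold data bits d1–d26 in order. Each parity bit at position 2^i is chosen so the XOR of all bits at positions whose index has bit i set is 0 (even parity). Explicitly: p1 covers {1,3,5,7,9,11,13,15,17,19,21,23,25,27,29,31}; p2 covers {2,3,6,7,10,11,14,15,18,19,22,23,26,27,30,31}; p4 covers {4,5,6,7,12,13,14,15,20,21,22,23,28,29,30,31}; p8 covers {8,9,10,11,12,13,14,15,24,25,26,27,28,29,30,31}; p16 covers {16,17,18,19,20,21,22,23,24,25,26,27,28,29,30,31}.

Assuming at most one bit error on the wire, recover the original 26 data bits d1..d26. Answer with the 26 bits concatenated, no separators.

10111010000111000110110001

s1 (pos 1,3,5,7,9,11,13,15,17,19,21,23,25,27,29,31): 1⊕1⊕0⊕1⊕1⊕1⊕0⊕0⊕0⊕1⊕0⊕1⊕0⊕1⊕0⊕1 = 1
s2 (pos 2,3,6,7,10,11,14,15,18,19,22,23,26,27,30,31): 0⊕1⊕1⊕1⊕0⊕1⊕0⊕0⊕1⊕1⊕0⊕1⊕1⊕1⊕0⊕1 = 0
s4 (pos 4,5,6,7,12,13,14,15,20,21,22,23,28,29,30,31): 0⊕0⊕1⊕1⊕0⊕0⊕0⊕0⊕0⊕0⊕0⊕1⊕0⊕0⊕0⊕1 = 0
s8 (pos 8,9,10,11,12,13,14,15,24,25,26,27,28,29,30,31): 0⊕1⊕0⊕1⊕0⊕0⊕0⊕0⊕1⊕0⊕1⊕1⊕0⊕0⊕0⊕1 = 0
s16 (pos 16,17,18,19,20,21,22,23,24,25,26,27,28,29,30,31): 0⊕0⊕1⊕1⊕0⊕0⊕0⊕1⊕1⊕0⊕1⊕1⊕0⊕0⊕0⊕1 = 1
Syndrome s16…s1 = 10001 → error at position 17.
Flip position 17: 1010011010100000011000110110001 → 1010011010100000111000110110001
Read data bits from positions 3,5,6,7,9,10,11,12,13,14,15,17,18,19,20,21,22,23,24,25,26,27,28,29,30,31: 10111010000111000110110001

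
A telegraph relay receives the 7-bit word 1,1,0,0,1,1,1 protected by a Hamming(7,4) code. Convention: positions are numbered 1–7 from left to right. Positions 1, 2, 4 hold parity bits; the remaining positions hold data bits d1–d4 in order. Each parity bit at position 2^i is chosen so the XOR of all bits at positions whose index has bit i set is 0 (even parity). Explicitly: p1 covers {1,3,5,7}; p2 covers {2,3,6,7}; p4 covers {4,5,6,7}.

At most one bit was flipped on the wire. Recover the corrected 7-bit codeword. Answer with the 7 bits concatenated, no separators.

s1 (pos 1,3,5,7): 1⊕0⊕1⊕1 = 1
s2 (pos 2,3,6,7): 1⊕0⊕1⊕1 = 1
s4 (pos 4,5,6,7): 0⊕1⊕1⊕1 = 1
Syndrome s4…s1 = 111 → error at position 7.
Flip position 7: 1100111 → 1100110

1100110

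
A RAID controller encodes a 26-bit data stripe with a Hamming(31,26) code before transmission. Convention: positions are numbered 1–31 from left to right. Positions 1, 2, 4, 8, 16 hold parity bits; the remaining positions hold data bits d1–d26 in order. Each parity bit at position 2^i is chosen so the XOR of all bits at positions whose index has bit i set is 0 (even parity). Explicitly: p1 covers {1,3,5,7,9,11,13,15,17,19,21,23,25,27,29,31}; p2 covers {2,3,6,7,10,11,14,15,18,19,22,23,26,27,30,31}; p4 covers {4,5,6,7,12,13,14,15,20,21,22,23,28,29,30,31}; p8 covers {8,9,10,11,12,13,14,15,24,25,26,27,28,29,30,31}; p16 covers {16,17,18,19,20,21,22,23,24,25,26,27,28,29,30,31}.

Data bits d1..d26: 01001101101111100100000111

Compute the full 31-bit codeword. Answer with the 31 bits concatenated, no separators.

1101100011011010111100100000111

Place data at non-parity positions: p1 p2 0 p4 1 0 0 p8 1 1 0 1 1 0 1 p16 1 1 1 1 0 0 1 0 0 0 0 0 1 1 1
p1 (pos 1,3,5,7,9,11,13,15,17,19,21,23,25,27,29,31): XOR of data positions = 0⊕1⊕0⊕1⊕0⊕1⊕1⊕1⊕1⊕0⊕1⊕0⊕0⊕1⊕1 = 1
p2 (pos 2,3,6,7,10,11,14,15,18,19,22,23,26,27,30,31): XOR of data positions = 0⊕0⊕0⊕1⊕0⊕0⊕1⊕1⊕1⊕0⊕1⊕0⊕0⊕1⊕1 = 1
p4 (pos 4,5,6,7,12,13,14,15,20,21,22,23,28,29,30,31): XOR of data positions = 1⊕0⊕0⊕1⊕1⊕0⊕1⊕1⊕0⊕0⊕1⊕0⊕1⊕1⊕1 = 1
p8 (pos 8,9,10,11,12,13,14,15,24,25,26,27,28,29,30,31): XOR of data positions = 1⊕1⊕0⊕1⊕1⊕0⊕1⊕0⊕0⊕0⊕0⊕0⊕1⊕1⊕1 = 0
p16 (pos 16,17,18,19,20,21,22,23,24,25,26,27,28,29,30,31): XOR of data positions = 1⊕1⊕1⊕1⊕0⊕0⊕1⊕0⊕0⊕0⊕0⊕0⊕1⊕1⊕1 = 0
Codeword: 1101100011011010111100100000111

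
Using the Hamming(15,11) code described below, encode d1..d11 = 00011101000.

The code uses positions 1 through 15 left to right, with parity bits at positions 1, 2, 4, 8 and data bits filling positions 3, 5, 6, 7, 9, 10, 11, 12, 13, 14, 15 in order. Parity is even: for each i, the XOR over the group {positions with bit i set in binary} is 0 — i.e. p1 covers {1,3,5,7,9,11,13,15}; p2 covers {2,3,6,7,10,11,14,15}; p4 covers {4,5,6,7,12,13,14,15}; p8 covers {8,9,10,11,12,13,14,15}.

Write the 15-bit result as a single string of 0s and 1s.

Place data at non-parity positions: p1 p2 0 p4 0 0 1 p8 1 1 0 1 0 0 0
p1 (pos 1,3,5,7,9,11,13,15): XOR of data positions = 0⊕0⊕1⊕1⊕0⊕0⊕0 = 0
p2 (pos 2,3,6,7,10,11,14,15): XOR of data positions = 0⊕0⊕1⊕1⊕0⊕0⊕0 = 0
p4 (pos 4,5,6,7,12,13,14,15): XOR of data positions = 0⊕0⊕1⊕1⊕0⊕0⊕0 = 0
p8 (pos 8,9,10,11,12,13,14,15): XOR of data positions = 1⊕1⊕0⊕1⊕0⊕0⊕0 = 1
Codeword: 000000111101000

000000111101000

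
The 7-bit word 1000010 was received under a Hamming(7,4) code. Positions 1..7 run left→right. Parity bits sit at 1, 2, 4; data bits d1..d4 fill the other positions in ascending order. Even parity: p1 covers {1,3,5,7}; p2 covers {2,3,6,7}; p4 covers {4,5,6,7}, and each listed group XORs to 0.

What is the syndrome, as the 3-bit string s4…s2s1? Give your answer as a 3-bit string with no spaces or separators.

111

s1 (pos 1,3,5,7): 1⊕0⊕0⊕0 = 1
s2 (pos 2,3,6,7): 0⊕0⊕1⊕0 = 1
s4 (pos 4,5,6,7): 0⊕0⊕1⊕0 = 1
Syndrome s4…s1 = 111 → error at position 7.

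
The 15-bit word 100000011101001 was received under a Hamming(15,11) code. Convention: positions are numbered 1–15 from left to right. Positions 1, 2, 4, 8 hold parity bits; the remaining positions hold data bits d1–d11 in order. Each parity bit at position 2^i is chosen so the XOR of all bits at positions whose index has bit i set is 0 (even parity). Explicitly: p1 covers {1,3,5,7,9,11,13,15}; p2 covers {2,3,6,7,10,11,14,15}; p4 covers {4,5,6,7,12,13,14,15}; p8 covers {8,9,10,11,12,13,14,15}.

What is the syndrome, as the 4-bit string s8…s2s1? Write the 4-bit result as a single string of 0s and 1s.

s1 (pos 1,3,5,7,9,11,13,15): 1⊕0⊕0⊕0⊕1⊕0⊕0⊕1 = 1
s2 (pos 2,3,6,7,10,11,14,15): 0⊕0⊕0⊕0⊕1⊕0⊕0⊕1 = 0
s4 (pos 4,5,6,7,12,13,14,15): 0⊕0⊕0⊕0⊕1⊕0⊕0⊕1 = 0
s8 (pos 8,9,10,11,12,13,14,15): 1⊕1⊕1⊕0⊕1⊕0⊕0⊕1 = 1
Syndrome s8…s1 = 1001 → error at position 9.

1001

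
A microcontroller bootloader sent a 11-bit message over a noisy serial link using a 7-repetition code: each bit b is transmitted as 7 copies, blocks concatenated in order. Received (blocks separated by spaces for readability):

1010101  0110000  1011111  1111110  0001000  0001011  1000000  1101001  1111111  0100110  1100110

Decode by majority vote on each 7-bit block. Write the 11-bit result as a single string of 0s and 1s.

Block 1 (1010101): 4 ones → 1
Block 2 (0110000): 2 ones → 0
Block 3 (1011111): 6 ones → 1
Block 4 (1111110): 6 ones → 1
Block 5 (0001000): 1 one → 0
Block 6 (0001011): 3 ones → 0
Block 7 (1000000): 1 one → 0
Block 8 (1101001): 4 ones → 1
Block 9 (1111111): 7 ones → 1
Block 10 (0100110): 3 ones → 0
Block 11 (1100110): 4 ones → 1

10110001101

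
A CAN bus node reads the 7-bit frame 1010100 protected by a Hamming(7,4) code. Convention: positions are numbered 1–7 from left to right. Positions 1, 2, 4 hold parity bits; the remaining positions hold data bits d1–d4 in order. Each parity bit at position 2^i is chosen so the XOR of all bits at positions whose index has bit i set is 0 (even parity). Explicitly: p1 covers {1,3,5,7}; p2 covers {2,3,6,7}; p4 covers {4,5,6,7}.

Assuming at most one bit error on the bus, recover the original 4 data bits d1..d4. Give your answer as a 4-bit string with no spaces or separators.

s1 (pos 1,3,5,7): 1⊕1⊕1⊕0 = 1
s2 (pos 2,3,6,7): 0⊕1⊕0⊕0 = 1
s4 (pos 4,5,6,7): 0⊕1⊕0⊕0 = 1
Syndrome s4…s1 = 111 → error at position 7.
Flip position 7: 1010100 → 1010101
Read data bits from positions 3,5,6,7: 1101

1101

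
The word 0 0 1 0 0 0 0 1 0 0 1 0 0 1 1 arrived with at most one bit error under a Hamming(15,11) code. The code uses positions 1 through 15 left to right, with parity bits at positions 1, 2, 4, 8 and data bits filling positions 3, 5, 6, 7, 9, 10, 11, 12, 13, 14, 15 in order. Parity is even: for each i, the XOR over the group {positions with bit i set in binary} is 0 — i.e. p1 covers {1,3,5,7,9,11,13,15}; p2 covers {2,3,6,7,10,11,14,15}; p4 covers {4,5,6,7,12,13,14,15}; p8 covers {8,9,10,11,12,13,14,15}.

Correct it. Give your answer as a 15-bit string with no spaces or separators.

s1 (pos 1,3,5,7,9,11,13,15): 0⊕1⊕0⊕0⊕0⊕1⊕0⊕1 = 1
s2 (pos 2,3,6,7,10,11,14,15): 0⊕1⊕0⊕0⊕0⊕1⊕1⊕1 = 0
s4 (pos 4,5,6,7,12,13,14,15): 0⊕0⊕0⊕0⊕0⊕0⊕1⊕1 = 0
s8 (pos 8,9,10,11,12,13,14,15): 1⊕0⊕0⊕1⊕0⊕0⊕1⊕1 = 0
Syndrome s8…s1 = 0001 → error at position 1.
Flip position 1: 001000010010011 → 101000010010011

101000010010011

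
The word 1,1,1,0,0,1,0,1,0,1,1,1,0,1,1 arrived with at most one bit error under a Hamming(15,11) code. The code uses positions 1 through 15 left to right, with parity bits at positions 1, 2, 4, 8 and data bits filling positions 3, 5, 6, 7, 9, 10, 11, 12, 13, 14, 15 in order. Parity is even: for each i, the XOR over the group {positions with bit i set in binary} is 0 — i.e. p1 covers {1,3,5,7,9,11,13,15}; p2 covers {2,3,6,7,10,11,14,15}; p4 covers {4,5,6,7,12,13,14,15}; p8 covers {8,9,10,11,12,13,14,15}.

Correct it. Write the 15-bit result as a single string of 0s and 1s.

s1 (pos 1,3,5,7,9,11,13,15): 1⊕1⊕0⊕0⊕0⊕1⊕0⊕1 = 0
s2 (pos 2,3,6,7,10,11,14,15): 1⊕1⊕1⊕0⊕1⊕1⊕1⊕1 = 1
s4 (pos 4,5,6,7,12,13,14,15): 0⊕0⊕1⊕0⊕1⊕0⊕1⊕1 = 0
s8 (pos 8,9,10,11,12,13,14,15): 1⊕0⊕1⊕1⊕1⊕0⊕1⊕1 = 0
Syndrome s8…s1 = 0010 → error at position 2.
Flip position 2: 111001010111011 → 101001010111011

101001010111011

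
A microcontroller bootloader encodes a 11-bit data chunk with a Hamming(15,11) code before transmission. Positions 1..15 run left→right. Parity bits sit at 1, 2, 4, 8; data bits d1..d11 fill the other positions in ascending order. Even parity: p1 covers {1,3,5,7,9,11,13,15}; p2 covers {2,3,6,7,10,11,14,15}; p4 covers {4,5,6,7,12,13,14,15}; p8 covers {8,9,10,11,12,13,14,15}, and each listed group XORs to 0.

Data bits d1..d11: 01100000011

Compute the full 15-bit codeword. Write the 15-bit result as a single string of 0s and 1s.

Place data at non-parity positions: p1 p2 0 p4 1 1 0 p8 0 0 0 0 0 1 1
p1 (pos 1,3,5,7,9,11,13,15): XOR of data positions = 0⊕1⊕0⊕0⊕0⊕0⊕1 = 0
p2 (pos 2,3,6,7,10,11,14,15): XOR of data positions = 0⊕1⊕0⊕0⊕0⊕1⊕1 = 1
p4 (pos 4,5,6,7,12,13,14,15): XOR of data positions = 1⊕1⊕0⊕0⊕0⊕1⊕1 = 0
p8 (pos 8,9,10,11,12,13,14,15): XOR of data positions = 0⊕0⊕0⊕0⊕0⊕1⊕1 = 0
Codeword: 010011000000011

010011000000011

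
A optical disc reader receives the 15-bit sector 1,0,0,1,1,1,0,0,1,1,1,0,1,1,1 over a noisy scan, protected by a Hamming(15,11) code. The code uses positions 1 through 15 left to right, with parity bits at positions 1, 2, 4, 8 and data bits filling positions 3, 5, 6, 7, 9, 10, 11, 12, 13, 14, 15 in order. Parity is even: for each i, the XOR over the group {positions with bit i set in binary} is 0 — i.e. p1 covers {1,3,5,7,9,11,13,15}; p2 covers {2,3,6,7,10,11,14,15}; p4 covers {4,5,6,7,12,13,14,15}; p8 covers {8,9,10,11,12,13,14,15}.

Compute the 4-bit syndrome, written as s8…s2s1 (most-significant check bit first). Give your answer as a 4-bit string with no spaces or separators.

0010

s1 (pos 1,3,5,7,9,11,13,15): 1⊕0⊕1⊕0⊕1⊕1⊕1⊕1 = 0
s2 (pos 2,3,6,7,10,11,14,15): 0⊕0⊕1⊕0⊕1⊕1⊕1⊕1 = 1
s4 (pos 4,5,6,7,12,13,14,15): 1⊕1⊕1⊕0⊕0⊕1⊕1⊕1 = 0
s8 (pos 8,9,10,11,12,13,14,15): 0⊕1⊕1⊕1⊕0⊕1⊕1⊕1 = 0
Syndrome s8…s1 = 0010 → error at position 2.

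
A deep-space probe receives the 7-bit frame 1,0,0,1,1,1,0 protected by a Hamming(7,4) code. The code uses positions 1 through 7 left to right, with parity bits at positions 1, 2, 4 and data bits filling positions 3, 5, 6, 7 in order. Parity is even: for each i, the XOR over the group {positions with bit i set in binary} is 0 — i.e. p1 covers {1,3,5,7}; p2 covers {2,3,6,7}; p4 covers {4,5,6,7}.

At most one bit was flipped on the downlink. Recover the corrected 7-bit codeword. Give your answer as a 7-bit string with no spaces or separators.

1001100

s1 (pos 1,3,5,7): 1⊕0⊕1⊕0 = 0
s2 (pos 2,3,6,7): 0⊕0⊕1⊕0 = 1
s4 (pos 4,5,6,7): 1⊕1⊕1⊕0 = 1
Syndrome s4…s1 = 110 → error at position 6.
Flip position 6: 1001110 → 1001100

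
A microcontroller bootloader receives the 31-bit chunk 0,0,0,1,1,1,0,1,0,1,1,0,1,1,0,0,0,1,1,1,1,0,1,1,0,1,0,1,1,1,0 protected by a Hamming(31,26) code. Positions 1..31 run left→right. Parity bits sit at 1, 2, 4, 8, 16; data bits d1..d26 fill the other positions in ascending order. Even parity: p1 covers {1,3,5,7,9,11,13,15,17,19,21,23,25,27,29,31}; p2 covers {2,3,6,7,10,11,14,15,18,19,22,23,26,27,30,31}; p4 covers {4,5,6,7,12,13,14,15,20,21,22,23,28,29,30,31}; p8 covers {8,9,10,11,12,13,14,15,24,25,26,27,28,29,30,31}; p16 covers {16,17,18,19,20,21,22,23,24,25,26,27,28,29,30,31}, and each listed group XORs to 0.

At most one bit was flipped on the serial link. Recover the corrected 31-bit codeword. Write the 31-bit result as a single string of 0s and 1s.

0001111101101100011110110101110

s1 (pos 1,3,5,7,9,11,13,15,17,19,21,23,25,27,29,31): 0⊕0⊕1⊕0⊕0⊕1⊕1⊕0⊕0⊕1⊕1⊕1⊕0⊕0⊕1⊕0 = 1
s2 (pos 2,3,6,7,10,11,14,15,18,19,22,23,26,27,30,31): 0⊕0⊕1⊕0⊕1⊕1⊕1⊕0⊕1⊕1⊕0⊕1⊕1⊕0⊕1⊕0 = 1
s4 (pos 4,5,6,7,12,13,14,15,20,21,22,23,28,29,30,31): 1⊕1⊕1⊕0⊕0⊕1⊕1⊕0⊕1⊕1⊕0⊕1⊕1⊕1⊕1⊕0 = 1
s8 (pos 8,9,10,11,12,13,14,15,24,25,26,27,28,29,30,31): 1⊕0⊕1⊕1⊕0⊕1⊕1⊕0⊕1⊕0⊕1⊕0⊕1⊕1⊕1⊕0 = 0
s16 (pos 16,17,18,19,20,21,22,23,24,25,26,27,28,29,30,31): 0⊕0⊕1⊕1⊕1⊕1⊕0⊕1⊕1⊕0⊕1⊕0⊕1⊕1⊕1⊕0 = 0
Syndrome s16…s1 = 00111 → error at position 7.
Flip position 7: 0001110101101100011110110101110 → 0001111101101100011110110101110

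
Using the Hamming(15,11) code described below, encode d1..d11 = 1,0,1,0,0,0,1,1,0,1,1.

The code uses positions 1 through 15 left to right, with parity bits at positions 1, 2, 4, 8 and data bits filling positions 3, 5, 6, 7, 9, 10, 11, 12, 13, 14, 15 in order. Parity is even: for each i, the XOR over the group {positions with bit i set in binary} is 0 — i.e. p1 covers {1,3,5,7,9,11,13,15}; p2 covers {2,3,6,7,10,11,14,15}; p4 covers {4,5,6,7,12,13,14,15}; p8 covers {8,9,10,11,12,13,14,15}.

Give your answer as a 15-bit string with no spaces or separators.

Place data at non-parity positions: p1 p2 1 p4 0 1 0 p8 0 0 1 1 0 1 1
p1 (pos 1,3,5,7,9,11,13,15): XOR of data positions = 1⊕0⊕0⊕0⊕1⊕0⊕1 = 1
p2 (pos 2,3,6,7,10,11,14,15): XOR of data positions = 1⊕1⊕0⊕0⊕1⊕1⊕1 = 1
p4 (pos 4,5,6,7,12,13,14,15): XOR of data positions = 0⊕1⊕0⊕1⊕0⊕1⊕1 = 0
p8 (pos 8,9,10,11,12,13,14,15): XOR of data positions = 0⊕0⊕1⊕1⊕0⊕1⊕1 = 0
Codeword: 111001000011011

111001000011011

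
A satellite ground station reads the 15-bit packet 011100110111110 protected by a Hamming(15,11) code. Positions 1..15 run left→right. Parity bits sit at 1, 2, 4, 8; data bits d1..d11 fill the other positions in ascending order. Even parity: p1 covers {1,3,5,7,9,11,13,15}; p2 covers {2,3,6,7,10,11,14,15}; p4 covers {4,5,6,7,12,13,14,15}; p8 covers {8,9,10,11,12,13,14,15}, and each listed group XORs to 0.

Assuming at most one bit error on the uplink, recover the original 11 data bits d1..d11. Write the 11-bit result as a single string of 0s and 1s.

s1 (pos 1,3,5,7,9,11,13,15): 0⊕1⊕0⊕1⊕0⊕1⊕1⊕0 = 0
s2 (pos 2,3,6,7,10,11,14,15): 1⊕1⊕0⊕1⊕1⊕1⊕1⊕0 = 0
s4 (pos 4,5,6,7,12,13,14,15): 1⊕0⊕0⊕1⊕1⊕1⊕1⊕0 = 1
s8 (pos 8,9,10,11,12,13,14,15): 1⊕0⊕1⊕1⊕1⊕1⊕1⊕0 = 0
Syndrome s8…s1 = 0100 → error at position 4.
Flip position 4: 011100110111110 → 011000110111110
Read data bits from positions 3,5,6,7,9,10,11,12,13,14,15: 10010111110

10010111110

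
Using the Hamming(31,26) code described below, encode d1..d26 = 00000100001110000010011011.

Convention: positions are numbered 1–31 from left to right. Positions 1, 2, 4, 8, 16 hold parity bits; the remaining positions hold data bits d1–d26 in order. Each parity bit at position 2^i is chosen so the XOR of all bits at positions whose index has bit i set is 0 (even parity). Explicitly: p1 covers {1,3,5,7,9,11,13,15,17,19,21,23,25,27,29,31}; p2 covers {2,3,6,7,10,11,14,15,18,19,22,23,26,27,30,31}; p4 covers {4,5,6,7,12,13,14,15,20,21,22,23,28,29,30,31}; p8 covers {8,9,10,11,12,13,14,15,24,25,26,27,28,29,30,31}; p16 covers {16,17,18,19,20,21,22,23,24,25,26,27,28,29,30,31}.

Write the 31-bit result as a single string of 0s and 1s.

Place data at non-parity positions: p1 p2 0 p4 0 0 0 p8 0 1 0 0 0 0 1 p16 1 1 0 0 0 0 0 1 0 0 1 1 0 1 1
p1 (pos 1,3,5,7,9,11,13,15,17,19,21,23,25,27,29,31): XOR of data positions = 0⊕0⊕0⊕0⊕0⊕0⊕1⊕1⊕0⊕0⊕0⊕0⊕1⊕0⊕1 = 0
p2 (pos 2,3,6,7,10,11,14,15,18,19,22,23,26,27,30,31): XOR of data positions = 0⊕0⊕0⊕1⊕0⊕0⊕1⊕1⊕0⊕0⊕0⊕0⊕1⊕1⊕1 = 0
p4 (pos 4,5,6,7,12,13,14,15,20,21,22,23,28,29,30,31): XOR of data positions = 0⊕0⊕0⊕0⊕0⊕0⊕1⊕0⊕0⊕0⊕0⊕1⊕0⊕1⊕1 = 0
p8 (pos 8,9,10,11,12,13,14,15,24,25,26,27,28,29,30,31): XOR of data positions = 0⊕1⊕0⊕0⊕0⊕0⊕1⊕1⊕0⊕0⊕1⊕1⊕0⊕1⊕1 = 1
p16 (pos 16,17,18,19,20,21,22,23,24,25,26,27,28,29,30,31): XOR of data positions = 1⊕1⊕0⊕0⊕0⊕0⊕0⊕1⊕0⊕0⊕1⊕1⊕0⊕1⊕1 = 1
Codeword: 0000000101000011110000010011011

0000000101000011110000010011011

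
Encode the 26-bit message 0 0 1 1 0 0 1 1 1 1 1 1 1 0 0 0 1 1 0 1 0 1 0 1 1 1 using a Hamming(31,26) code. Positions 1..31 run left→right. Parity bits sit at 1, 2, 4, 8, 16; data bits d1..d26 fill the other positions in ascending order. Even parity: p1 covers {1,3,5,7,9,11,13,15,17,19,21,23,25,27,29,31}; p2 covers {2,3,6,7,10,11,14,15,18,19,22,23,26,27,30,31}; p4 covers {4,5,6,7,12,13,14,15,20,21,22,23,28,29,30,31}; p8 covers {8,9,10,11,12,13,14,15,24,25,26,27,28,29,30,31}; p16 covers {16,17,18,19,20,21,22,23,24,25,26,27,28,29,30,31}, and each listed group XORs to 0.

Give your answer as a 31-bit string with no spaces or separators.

0101011000111111110001101010111

Place data at non-parity positions: p1 p2 0 p4 0 1 1 p8 0 0 1 1 1 1 1 p16 1 1 0 0 0 1 1 0 1 0 1 0 1 1 1
p1 (pos 1,3,5,7,9,11,13,15,17,19,21,23,25,27,29,31): XOR of data positions = 0⊕0⊕1⊕0⊕1⊕1⊕1⊕1⊕0⊕0⊕1⊕1⊕1⊕1⊕1 = 0
p2 (pos 2,3,6,7,10,11,14,15,18,19,22,23,26,27,30,31): XOR of data positions = 0⊕1⊕1⊕0⊕1⊕1⊕1⊕1⊕0⊕1⊕1⊕0⊕1⊕1⊕1 = 1
p4 (pos 4,5,6,7,12,13,14,15,20,21,22,23,28,29,30,31): XOR of data positions = 0⊕1⊕1⊕1⊕1⊕1⊕1⊕0⊕0⊕1⊕1⊕0⊕1⊕1⊕1 = 1
p8 (pos 8,9,10,11,12,13,14,15,24,25,26,27,28,29,30,31): XOR of data positions = 0⊕0⊕1⊕1⊕1⊕1⊕1⊕0⊕1⊕0⊕1⊕0⊕1⊕1⊕1 = 0
p16 (pos 16,17,18,19,20,21,22,23,24,25,26,27,28,29,30,31): XOR of data positions = 1⊕1⊕0⊕0⊕0⊕1⊕1⊕0⊕1⊕0⊕1⊕0⊕1⊕1⊕1 = 1
Codeword: 0101011000111111110001101010111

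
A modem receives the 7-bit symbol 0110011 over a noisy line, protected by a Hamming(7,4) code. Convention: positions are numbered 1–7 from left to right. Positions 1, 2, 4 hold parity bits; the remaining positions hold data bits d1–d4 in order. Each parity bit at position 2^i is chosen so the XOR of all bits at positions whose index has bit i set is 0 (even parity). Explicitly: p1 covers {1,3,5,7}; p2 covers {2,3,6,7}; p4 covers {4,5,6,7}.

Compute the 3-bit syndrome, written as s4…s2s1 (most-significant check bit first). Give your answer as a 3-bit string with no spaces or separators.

000

s1 (pos 1,3,5,7): 0⊕1⊕0⊕1 = 0
s2 (pos 2,3,6,7): 1⊕1⊕1⊕1 = 0
s4 (pos 4,5,6,7): 0⊕0⊕1⊕1 = 0
Syndrome s4…s1 = 000 → no error.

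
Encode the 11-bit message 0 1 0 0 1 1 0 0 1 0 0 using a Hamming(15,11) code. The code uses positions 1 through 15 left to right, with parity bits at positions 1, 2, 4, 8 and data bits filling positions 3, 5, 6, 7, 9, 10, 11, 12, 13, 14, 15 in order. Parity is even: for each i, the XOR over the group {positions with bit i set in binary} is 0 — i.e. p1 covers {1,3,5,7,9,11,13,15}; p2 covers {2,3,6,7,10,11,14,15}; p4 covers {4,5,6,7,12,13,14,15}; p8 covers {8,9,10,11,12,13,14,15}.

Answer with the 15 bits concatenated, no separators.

110010011100100

Place data at non-parity positions: p1 p2 0 p4 1 0 0 p8 1 1 0 0 1 0 0
p1 (pos 1,3,5,7,9,11,13,15): XOR of data positions = 0⊕1⊕0⊕1⊕0⊕1⊕0 = 1
p2 (pos 2,3,6,7,10,11,14,15): XOR of data positions = 0⊕0⊕0⊕1⊕0⊕0⊕0 = 1
p4 (pos 4,5,6,7,12,13,14,15): XOR of data positions = 1⊕0⊕0⊕0⊕1⊕0⊕0 = 0
p8 (pos 8,9,10,11,12,13,14,15): XOR of data positions = 1⊕1⊕0⊕0⊕1⊕0⊕0 = 1
Codeword: 110010011100100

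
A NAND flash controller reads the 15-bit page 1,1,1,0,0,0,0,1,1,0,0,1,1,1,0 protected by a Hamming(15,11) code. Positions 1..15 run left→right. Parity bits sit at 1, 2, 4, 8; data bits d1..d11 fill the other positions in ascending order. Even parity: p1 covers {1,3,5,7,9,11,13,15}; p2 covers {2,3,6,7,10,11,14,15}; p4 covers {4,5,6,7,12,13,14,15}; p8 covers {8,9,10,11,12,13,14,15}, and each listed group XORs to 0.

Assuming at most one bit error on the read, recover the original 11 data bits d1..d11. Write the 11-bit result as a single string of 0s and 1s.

10001001100

s1 (pos 1,3,5,7,9,11,13,15): 1⊕1⊕0⊕0⊕1⊕0⊕1⊕0 = 0
s2 (pos 2,3,6,7,10,11,14,15): 1⊕1⊕0⊕0⊕0⊕0⊕1⊕0 = 1
s4 (pos 4,5,6,7,12,13,14,15): 0⊕0⊕0⊕0⊕1⊕1⊕1⊕0 = 1
s8 (pos 8,9,10,11,12,13,14,15): 1⊕1⊕0⊕0⊕1⊕1⊕1⊕0 = 1
Syndrome s8…s1 = 1110 → error at position 14.
Flip position 14: 111000011001110 → 111000011001100
Read data bits from positions 3,5,6,7,9,10,11,12,13,14,15: 10001001100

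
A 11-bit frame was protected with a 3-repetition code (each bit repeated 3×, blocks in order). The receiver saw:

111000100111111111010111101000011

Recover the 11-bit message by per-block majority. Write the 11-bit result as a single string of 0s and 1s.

Block 1 (111): 3 ones → 1
Block 2 (000): 0 ones → 0
Block 3 (100): 1 one → 0
Block 4 (111): 3 ones → 1
Block 5 (111): 3 ones → 1
Block 6 (111): 3 ones → 1
Block 7 (010): 1 one → 0
Block 8 (111): 3 ones → 1
Block 9 (101): 2 ones → 1
Block 10 (000): 0 ones → 0
Block 11 (011): 2 ones → 1

10011101101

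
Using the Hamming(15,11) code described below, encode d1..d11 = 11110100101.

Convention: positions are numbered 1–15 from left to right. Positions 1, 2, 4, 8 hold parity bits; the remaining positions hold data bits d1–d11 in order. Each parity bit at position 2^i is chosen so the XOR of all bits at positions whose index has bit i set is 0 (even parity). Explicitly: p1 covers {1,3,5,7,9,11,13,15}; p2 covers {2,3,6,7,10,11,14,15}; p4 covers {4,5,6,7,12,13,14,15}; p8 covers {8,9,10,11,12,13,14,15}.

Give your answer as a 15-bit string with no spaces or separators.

111111110100101

Place data at non-parity positions: p1 p2 1 p4 1 1 1 p8 0 1 0 0 1 0 1
p1 (pos 1,3,5,7,9,11,13,15): XOR of data positions = 1⊕1⊕1⊕0⊕0⊕1⊕1 = 1
p2 (pos 2,3,6,7,10,11,14,15): XOR of data positions = 1⊕1⊕1⊕1⊕0⊕0⊕1 = 1
p4 (pos 4,5,6,7,12,13,14,15): XOR of data positions = 1⊕1⊕1⊕0⊕1⊕0⊕1 = 1
p8 (pos 8,9,10,11,12,13,14,15): XOR of data positions = 0⊕1⊕0⊕0⊕1⊕0⊕1 = 1
Codeword: 111111110100101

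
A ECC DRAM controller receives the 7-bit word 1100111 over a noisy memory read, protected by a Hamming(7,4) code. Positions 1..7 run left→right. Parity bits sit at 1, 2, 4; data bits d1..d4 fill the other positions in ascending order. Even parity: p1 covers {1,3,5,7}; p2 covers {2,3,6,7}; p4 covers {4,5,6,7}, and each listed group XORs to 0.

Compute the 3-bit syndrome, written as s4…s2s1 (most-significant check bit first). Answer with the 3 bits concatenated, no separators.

s1 (pos 1,3,5,7): 1⊕0⊕1⊕1 = 1
s2 (pos 2,3,6,7): 1⊕0⊕1⊕1 = 1
s4 (pos 4,5,6,7): 0⊕1⊕1⊕1 = 1
Syndrome s4…s1 = 111 → error at position 7.

111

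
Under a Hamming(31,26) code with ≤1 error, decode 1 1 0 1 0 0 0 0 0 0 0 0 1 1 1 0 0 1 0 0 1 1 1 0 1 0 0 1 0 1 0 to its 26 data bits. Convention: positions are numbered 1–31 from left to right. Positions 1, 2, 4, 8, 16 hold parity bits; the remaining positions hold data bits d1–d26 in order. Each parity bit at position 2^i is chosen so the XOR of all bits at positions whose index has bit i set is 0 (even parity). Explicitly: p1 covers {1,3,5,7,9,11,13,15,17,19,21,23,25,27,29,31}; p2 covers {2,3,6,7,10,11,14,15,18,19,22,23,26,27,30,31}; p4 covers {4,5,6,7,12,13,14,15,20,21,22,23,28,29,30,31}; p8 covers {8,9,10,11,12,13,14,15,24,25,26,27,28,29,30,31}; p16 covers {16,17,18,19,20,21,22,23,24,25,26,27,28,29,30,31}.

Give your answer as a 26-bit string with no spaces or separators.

00000000111010010101001010

s1 (pos 1,3,5,7,9,11,13,15,17,19,21,23,25,27,29,31): 1⊕0⊕0⊕0⊕0⊕0⊕1⊕1⊕0⊕0⊕1⊕1⊕1⊕0⊕0⊕0 = 0
s2 (pos 2,3,6,7,10,11,14,15,18,19,22,23,26,27,30,31): 1⊕0⊕0⊕0⊕0⊕0⊕1⊕1⊕1⊕0⊕1⊕1⊕0⊕0⊕1⊕0 = 1
s4 (pos 4,5,6,7,12,13,14,15,20,21,22,23,28,29,30,31): 1⊕0⊕0⊕0⊕0⊕1⊕1⊕1⊕0⊕1⊕1⊕1⊕1⊕0⊕1⊕0 = 1
s8 (pos 8,9,10,11,12,13,14,15,24,25,26,27,28,29,30,31): 0⊕0⊕0⊕0⊕0⊕1⊕1⊕1⊕0⊕1⊕0⊕0⊕1⊕0⊕1⊕0 = 0
s16 (pos 16,17,18,19,20,21,22,23,24,25,26,27,28,29,30,31): 0⊕0⊕1⊕0⊕0⊕1⊕1⊕1⊕0⊕1⊕0⊕0⊕1⊕0⊕1⊕0 = 1
Syndrome s16…s1 = 10110 → error at position 22.
Flip position 22: 1101000000001110010011101001010 → 1101000000001110010010101001010
Read data bits from positions 3,5,6,7,9,10,11,12,13,14,15,17,18,19,20,21,22,23,24,25,26,27,28,29,30,31: 00000000111010010101001010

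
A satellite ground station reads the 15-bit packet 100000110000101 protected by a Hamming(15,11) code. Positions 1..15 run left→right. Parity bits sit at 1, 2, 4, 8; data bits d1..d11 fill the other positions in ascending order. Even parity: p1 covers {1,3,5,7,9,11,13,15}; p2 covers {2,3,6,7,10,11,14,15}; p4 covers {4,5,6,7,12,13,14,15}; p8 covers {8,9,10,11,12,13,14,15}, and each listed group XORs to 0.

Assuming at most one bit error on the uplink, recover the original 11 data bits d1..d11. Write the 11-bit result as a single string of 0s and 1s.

s1 (pos 1,3,5,7,9,11,13,15): 1⊕0⊕0⊕1⊕0⊕0⊕1⊕1 = 0
s2 (pos 2,3,6,7,10,11,14,15): 0⊕0⊕0⊕1⊕0⊕0⊕0⊕1 = 0
s4 (pos 4,5,6,7,12,13,14,15): 0⊕0⊕0⊕1⊕0⊕1⊕0⊕1 = 1
s8 (pos 8,9,10,11,12,13,14,15): 1⊕0⊕0⊕0⊕0⊕1⊕0⊕1 = 1
Syndrome s8…s1 = 1100 → error at position 12.
Flip position 12: 100000110000101 → 100000110001101
Read data bits from positions 3,5,6,7,9,10,11,12,13,14,15: 00010001101

00010001101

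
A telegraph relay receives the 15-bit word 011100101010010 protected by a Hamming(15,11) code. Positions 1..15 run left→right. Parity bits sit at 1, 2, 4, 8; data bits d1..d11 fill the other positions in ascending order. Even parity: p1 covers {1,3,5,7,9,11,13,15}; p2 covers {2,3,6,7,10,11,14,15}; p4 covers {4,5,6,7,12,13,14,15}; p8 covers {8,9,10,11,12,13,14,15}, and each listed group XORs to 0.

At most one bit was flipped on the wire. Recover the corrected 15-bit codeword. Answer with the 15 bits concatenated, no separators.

s1 (pos 1,3,5,7,9,11,13,15): 0⊕1⊕0⊕1⊕1⊕1⊕0⊕0 = 0
s2 (pos 2,3,6,7,10,11,14,15): 1⊕1⊕0⊕1⊕0⊕1⊕1⊕0 = 1
s4 (pos 4,5,6,7,12,13,14,15): 1⊕0⊕0⊕1⊕0⊕0⊕1⊕0 = 1
s8 (pos 8,9,10,11,12,13,14,15): 0⊕1⊕0⊕1⊕0⊕0⊕1⊕0 = 1
Syndrome s8…s1 = 1110 → error at position 14.
Flip position 14: 011100101010010 → 011100101010000

011100101010000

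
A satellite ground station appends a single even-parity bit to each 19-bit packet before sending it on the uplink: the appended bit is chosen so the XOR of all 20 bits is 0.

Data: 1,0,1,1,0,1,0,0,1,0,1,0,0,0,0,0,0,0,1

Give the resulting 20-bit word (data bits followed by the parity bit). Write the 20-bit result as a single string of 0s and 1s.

XOR of the 19 data bits: 1⊕0⊕1⊕1⊕0⊕1⊕0⊕0⊕1⊕0⊕1⊕0⊕0⊕0⊕0⊕0⊕0⊕0⊕1 = 1
Parity bit = 1 (so all 20 bits XOR to 0).

10110100101000000011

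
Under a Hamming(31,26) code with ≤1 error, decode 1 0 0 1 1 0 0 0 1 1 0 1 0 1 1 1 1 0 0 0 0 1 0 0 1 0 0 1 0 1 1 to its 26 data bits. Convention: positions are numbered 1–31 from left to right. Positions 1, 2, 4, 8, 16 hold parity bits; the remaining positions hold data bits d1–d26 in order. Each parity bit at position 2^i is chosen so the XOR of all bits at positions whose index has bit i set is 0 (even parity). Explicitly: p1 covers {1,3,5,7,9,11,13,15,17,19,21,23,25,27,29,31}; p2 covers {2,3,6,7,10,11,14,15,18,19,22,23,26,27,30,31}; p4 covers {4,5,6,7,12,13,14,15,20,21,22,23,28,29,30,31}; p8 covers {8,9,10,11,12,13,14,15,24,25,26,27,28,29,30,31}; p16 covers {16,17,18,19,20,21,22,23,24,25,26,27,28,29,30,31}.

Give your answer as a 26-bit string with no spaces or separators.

01001101011100001001001111

s1 (pos 1,3,5,7,9,11,13,15,17,19,21,23,25,27,29,31): 1⊕0⊕1⊕0⊕1⊕0⊕0⊕1⊕1⊕0⊕0⊕0⊕1⊕0⊕0⊕1 = 1
s2 (pos 2,3,6,7,10,11,14,15,18,19,22,23,26,27,30,31): 0⊕0⊕0⊕0⊕1⊕0⊕1⊕1⊕0⊕0⊕1⊕0⊕0⊕0⊕1⊕1 = 0
s4 (pos 4,5,6,7,12,13,14,15,20,21,22,23,28,29,30,31): 1⊕1⊕0⊕0⊕1⊕0⊕1⊕1⊕0⊕0⊕1⊕0⊕1⊕0⊕1⊕1 = 1
s8 (pos 8,9,10,11,12,13,14,15,24,25,26,27,28,29,30,31): 0⊕1⊕1⊕0⊕1⊕0⊕1⊕1⊕0⊕1⊕0⊕0⊕1⊕0⊕1⊕1 = 1
s16 (pos 16,17,18,19,20,21,22,23,24,25,26,27,28,29,30,31): 1⊕1⊕0⊕0⊕0⊕0⊕1⊕0⊕0⊕1⊕0⊕0⊕1⊕0⊕1⊕1 = 1
Syndrome s16…s1 = 11101 → error at position 29.
Flip position 29: 1001100011010111100001001001011 → 1001100011010111100001001001111
Read data bits from positions 3,5,6,7,9,10,11,12,13,14,15,17,18,19,20,21,22,23,24,25,26,27,28,29,30,31: 01001101011100001001001111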